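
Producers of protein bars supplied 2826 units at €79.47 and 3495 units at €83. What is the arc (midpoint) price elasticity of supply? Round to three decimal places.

4.871

ΔQ = 3495 − 2826 = 669; ΔP = 83 − 79.47 = 3.53.
Midpoints: P̄ = 81.23, Q̄ = 3160.5.
ε_s = (ΔQ/ΔP)(P̄/Q̄) = (669/3.53)(81.23/3160.5).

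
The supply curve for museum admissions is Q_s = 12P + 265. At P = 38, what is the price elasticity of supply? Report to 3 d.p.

At P = 38, Q_s = 721.
dQ_s/dP = 12.
ε_s = (dQ_s/dP)(P/Q_s) = (12)(38/721).

0.632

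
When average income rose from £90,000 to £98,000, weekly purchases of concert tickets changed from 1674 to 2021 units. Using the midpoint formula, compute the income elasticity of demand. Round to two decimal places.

ΔQ = 347, ΔI = 8000. Midpoints: Ī = 94,000, Q̄ = 1847.5.
ε_I = (ΔQ/ΔI)(Ī/Q̄) = (347/8000)(94000/1847.5).

2.21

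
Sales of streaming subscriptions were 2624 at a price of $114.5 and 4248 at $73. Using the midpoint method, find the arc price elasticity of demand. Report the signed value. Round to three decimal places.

-1.068

ΔQ = 4248 − 2624 = 1624; ΔP = 73 − 114.5 = -41.5.
Midpoints: P̄ = 93.75, Q̄ = 3436.0.
ε = (ΔQ/ΔP)(P̄/Q̄) = (1624/-41.5)(93.75/3436.0).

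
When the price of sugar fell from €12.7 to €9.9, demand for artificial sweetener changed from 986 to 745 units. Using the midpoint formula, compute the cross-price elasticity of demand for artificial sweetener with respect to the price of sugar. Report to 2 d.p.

1.12

ΔQ_x = 745 − 986 = -241; ΔP_y = 9.9 − 12.7 = -2.8.
Midpoints: P̄_y = 11.30, Q̄_x = 865.5.
ε_xy = (ΔQ_x/ΔP_y)(P̄_y/Q̄_x) = (-241/-2.8)(11.30/865.5).
ε_xy > 0, so the goods are substitutes.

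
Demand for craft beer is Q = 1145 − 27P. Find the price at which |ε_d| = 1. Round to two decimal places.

For linear demand Q = a − bP, ε = −bP/(a − bP). |ε| = 1 when bP = a − bP, i.e. P = a/(2b).
P = 1145/(2·27) = 1145/54 = 21.2037.

21.20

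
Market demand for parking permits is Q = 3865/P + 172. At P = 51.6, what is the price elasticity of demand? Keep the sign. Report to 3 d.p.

At P = 51.6, Q = 246.903.
dQ/dP = −3865/P² = -1.452.
ε = (dQ/dP)(P/Q) = (-1.452)(51.6/246.903).

-0.303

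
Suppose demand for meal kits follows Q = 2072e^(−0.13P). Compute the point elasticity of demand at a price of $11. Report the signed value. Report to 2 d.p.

At P = 11, Q = 495.848.
dQ/dP = −0.13·2072e^(−0.13P) = −0.13Q = -64.460.
ε = (dQ/dP)(P/Q) = (-64.460)(11/495.848).

-1.43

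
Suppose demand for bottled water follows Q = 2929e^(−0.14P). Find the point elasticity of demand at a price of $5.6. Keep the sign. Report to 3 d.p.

At P = 5.6, Q = 1337.311.
dQ/dP = −0.14·2929e^(−0.14P) = −0.14Q = -187.224.
ε = (dQ/dP)(P/Q) = (-187.224)(5.6/1337.311).

-0.784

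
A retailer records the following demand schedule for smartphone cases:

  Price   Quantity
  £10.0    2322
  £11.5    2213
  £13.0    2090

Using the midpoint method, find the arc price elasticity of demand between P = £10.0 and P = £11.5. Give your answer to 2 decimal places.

-0.34

At P = 10.0, Q = 2322; at P = 11.5, Q = 2213.
ΔQ = -109, ΔP = 1.5. Midpoints: P̄ = 10.75, Q̄ = 2267.5.
ε = (ΔQ/ΔP)(P̄/Q̄) = (-109/1.5)(10.75/2267.5).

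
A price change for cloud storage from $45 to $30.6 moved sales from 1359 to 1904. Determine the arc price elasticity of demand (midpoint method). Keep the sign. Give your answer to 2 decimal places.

ΔQ = 1904 − 1359 = 545; ΔP = 30.6 − 45 = -14.4.
Midpoints: P̄ = 37.80, Q̄ = 1631.5.
ε = (ΔQ/ΔP)(P̄/Q̄) = (545/-14.4)(37.80/1631.5).

-0.88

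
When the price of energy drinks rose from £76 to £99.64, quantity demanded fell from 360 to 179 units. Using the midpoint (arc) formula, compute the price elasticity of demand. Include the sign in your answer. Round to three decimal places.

ΔQ = 179 − 360 = -181; ΔP = 99.64 − 76 = 23.64.
Midpoints: P̄ = 87.82, Q̄ = 269.5.
ε = (ΔQ/ΔP)(P̄/Q̄) = (-181/23.64)(87.82/269.5).

-2.495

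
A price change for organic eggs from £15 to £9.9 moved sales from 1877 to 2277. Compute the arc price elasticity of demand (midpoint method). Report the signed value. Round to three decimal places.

ΔQ = 2277 − 1877 = 400; ΔP = 9.9 − 15 = -5.1.
Midpoints: P̄ = 12.45, Q̄ = 2077.0.
ε = (ΔQ/ΔP)(P̄/Q̄) = (400/-5.1)(12.45/2077.0).

-0.470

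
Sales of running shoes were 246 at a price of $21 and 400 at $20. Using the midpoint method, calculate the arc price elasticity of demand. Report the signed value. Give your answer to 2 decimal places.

ΔQ = 400 − 246 = 154; ΔP = 20 − 21 = -1.
Midpoints: P̄ = 20.50, Q̄ = 323.0.
ε = (ΔQ/ΔP)(P̄/Q̄) = (154/-1)(20.50/323.0).

-9.77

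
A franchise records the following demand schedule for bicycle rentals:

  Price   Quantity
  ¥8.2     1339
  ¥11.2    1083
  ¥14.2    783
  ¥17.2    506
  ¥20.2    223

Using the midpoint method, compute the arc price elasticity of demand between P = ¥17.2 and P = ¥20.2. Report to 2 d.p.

-4.84

At P = 17.2, Q = 506; at P = 20.2, Q = 223.
ΔQ = -283, ΔP = 3.0. Midpoints: P̄ = 18.70, Q̄ = 364.5.
ε = (ΔQ/ΔP)(P̄/Q̄) = (-283/3.0)(18.70/364.5).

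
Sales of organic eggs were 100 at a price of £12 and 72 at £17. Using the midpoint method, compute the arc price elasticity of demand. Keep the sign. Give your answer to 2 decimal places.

-0.94

ΔQ = 72 − 100 = -28; ΔP = 17 − 12 = 5.
Midpoints: P̄ = 14.50, Q̄ = 86.0.
ε = (ΔQ/ΔP)(P̄/Q̄) = (-28/5)(14.50/86.0).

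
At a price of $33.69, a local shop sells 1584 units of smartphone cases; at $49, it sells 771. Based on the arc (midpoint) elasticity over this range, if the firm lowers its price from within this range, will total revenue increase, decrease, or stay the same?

increase

Arc ε = (-813/15.31)(41.34/1177.5) ≈ -1.865.
|ε| = 1.86 > 1, so demand is elastic. A price cut therefore raises total revenue.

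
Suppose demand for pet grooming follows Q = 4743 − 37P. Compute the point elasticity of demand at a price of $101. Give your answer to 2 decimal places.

-3.71

At P = 101, Q = 1006.
dQ/dP = −37.
ε = (dQ/dP)(P/Q) = (-37)(101/1006).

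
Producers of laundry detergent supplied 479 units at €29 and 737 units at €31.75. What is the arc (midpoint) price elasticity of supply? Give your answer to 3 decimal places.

4.687

ΔQ = 737 − 479 = 258; ΔP = 31.75 − 29 = 2.75.
Midpoints: P̄ = 30.38, Q̄ = 608.0.
ε_s = (ΔQ/ΔP)(P̄/Q̄) = (258/2.75)(30.38/608.0).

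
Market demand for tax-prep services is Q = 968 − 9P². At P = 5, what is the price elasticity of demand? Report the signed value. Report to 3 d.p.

At P = 5, Q = 743.
dQ/dP = −18P = -90.
ε = (dQ/dP)(P/Q) = (-90)(5/743).
|ε| < 1, so demand is inelastic at this price.

-0.606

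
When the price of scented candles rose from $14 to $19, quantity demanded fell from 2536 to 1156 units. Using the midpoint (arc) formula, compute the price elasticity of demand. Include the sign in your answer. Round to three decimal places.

ΔQ = 1156 − 2536 = -1380; ΔP = 19 − 14 = 5.
Midpoints: P̄ = 16.50, Q̄ = 1846.0.
ε = (ΔQ/ΔP)(P̄/Q̄) = (-1380/5)(16.50/1846.0).

-2.467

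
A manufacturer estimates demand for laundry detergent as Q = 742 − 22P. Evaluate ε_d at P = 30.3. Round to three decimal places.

At P = 30.3, Q = 75.400.
dQ/dP = −22.
ε = (dQ/dP)(P/Q) = (-22)(30.3/75.400).
|ε| > 1, so demand is elastic at this price.

-8.841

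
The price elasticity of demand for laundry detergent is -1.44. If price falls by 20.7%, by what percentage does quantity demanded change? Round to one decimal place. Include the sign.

29.8%

%ΔQ ≈ ε × %ΔP = (-1.44)(-20.7%) = 29.81%.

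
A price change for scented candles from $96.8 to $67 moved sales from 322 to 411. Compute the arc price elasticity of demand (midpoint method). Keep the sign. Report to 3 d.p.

ΔQ = 411 − 322 = 89; ΔP = 67 − 96.8 = -29.8.
Midpoints: P̄ = 81.90, Q̄ = 366.5.
ε = (ΔQ/ΔP)(P̄/Q̄) = (89/-29.8)(81.90/366.5).

-0.667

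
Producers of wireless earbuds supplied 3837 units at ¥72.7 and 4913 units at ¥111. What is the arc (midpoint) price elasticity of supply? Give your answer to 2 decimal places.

0.59

ΔQ = 4913 − 3837 = 1076; ΔP = 111 − 72.7 = 38.3.
Midpoints: P̄ = 91.85, Q̄ = 4375.0.
ε_s = (ΔQ/ΔP)(P̄/Q̄) = (1076/38.3)(91.85/4375.0).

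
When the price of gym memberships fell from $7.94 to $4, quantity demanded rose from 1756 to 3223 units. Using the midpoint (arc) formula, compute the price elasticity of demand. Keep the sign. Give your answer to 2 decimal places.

ΔQ = 3223 − 1756 = 1467; ΔP = 4 − 7.94 = -3.94.
Midpoints: P̄ = 5.97, Q̄ = 2489.5.
ε = (ΔQ/ΔP)(P̄/Q̄) = (1467/-3.94)(5.97/2489.5).

-0.89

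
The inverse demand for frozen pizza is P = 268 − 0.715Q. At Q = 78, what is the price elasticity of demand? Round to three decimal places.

-3.805

At Q = 78, P = 268 − 0.715(78) = 212.23.
dP/dQ = −0.715, so dQ/dP = 1/(−0.715) = -1.399.
ε = (dQ/dP)(P/Q) = (-1.399)(212.23/78).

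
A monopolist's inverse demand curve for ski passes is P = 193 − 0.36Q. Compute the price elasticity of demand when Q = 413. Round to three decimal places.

At Q = 413, P = 193 − 0.36(413) = 44.32.
dP/dQ = −0.36, so dQ/dP = 1/(−0.36) = -2.778.
ε = (dQ/dP)(P/Q) = (-2.778)(44.32/413).

-0.298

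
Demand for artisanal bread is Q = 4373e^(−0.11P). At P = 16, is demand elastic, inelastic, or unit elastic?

Q = 752.352, dQ/dP = -82.759.
ε = (dQ/dP)(P/Q) ≈ -1.760.
|ε| = 1.76 > 1.

elastic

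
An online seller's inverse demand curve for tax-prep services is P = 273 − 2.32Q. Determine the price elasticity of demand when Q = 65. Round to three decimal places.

At Q = 65, P = 273 − 2.32(65) = 122.20.
dP/dQ = −2.32, so dQ/dP = 1/(−2.32) = -0.431.
ε = (dQ/dP)(P/Q) = (-0.431)(122.20/65).

-0.810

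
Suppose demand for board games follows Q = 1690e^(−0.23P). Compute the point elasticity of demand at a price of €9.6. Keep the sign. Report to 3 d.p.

At P = 9.6, Q = 185.765.
dQ/dP = −0.23·1690e^(−0.23P) = −0.23Q = -42.726.
ε = (dQ/dP)(P/Q) = (-42.726)(9.6/185.765).
|ε| > 1, so demand is elastic at this price.

-2.208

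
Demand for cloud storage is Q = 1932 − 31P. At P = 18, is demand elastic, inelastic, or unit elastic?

Q = 1374, dQ/dP = -31.
ε = (dQ/dP)(P/Q) ≈ -0.406.
|ε| = 0.41 < 1.

inelastic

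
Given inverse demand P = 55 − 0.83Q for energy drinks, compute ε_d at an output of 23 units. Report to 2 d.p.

At Q = 23, P = 55 − 0.83(23) = 35.91.
dP/dQ = −0.83, so dQ/dP = 1/(−0.83) = -1.205.
ε = (dQ/dP)(P/Q) = (-1.205)(35.91/23).

-1.88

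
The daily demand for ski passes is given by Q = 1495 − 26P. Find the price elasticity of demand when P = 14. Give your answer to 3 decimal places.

At P = 14, Q = 1131.
dQ/dP = −26.
ε = (dQ/dP)(P/Q) = (-26)(14/1131).
|ε| < 1, so demand is inelastic at this price.

-0.322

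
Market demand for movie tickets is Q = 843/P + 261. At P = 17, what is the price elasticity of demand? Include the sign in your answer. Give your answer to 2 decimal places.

At P = 17, Q = 310.588.
dQ/dP = −843/P² = -2.917.
ε = (dQ/dP)(P/Q) = (-2.917)(17/310.588).

-0.16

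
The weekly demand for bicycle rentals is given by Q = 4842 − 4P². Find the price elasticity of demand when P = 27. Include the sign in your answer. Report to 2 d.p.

At P = 27, Q = 1926.
dQ/dP = −8P = -216.
ε = (dQ/dP)(P/Q) = (-216)(27/1926).

-3.03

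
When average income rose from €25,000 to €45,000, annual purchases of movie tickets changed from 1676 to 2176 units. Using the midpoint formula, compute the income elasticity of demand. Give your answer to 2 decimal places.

0.45

ΔQ = 500, ΔI = 20000. Midpoints: Ī = 35,000, Q̄ = 1926.0.
ε_I = (ΔQ/ΔI)(Ī/Q̄) = (500/20000)(35000/1926.0).
ε_I > 0, so the good is normal.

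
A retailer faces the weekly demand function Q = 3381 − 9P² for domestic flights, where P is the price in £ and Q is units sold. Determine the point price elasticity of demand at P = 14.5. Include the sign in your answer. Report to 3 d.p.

At P = 14.5, Q = 1488.750.
dQ/dP = −18P = -261.
ε = (dQ/dP)(P/Q) = (-261)(14.5/1488.750).

-2.542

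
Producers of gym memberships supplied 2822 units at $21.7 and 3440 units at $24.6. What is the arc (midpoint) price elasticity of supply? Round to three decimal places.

ΔQ = 3440 − 2822 = 618; ΔP = 24.6 − 21.7 = 2.9.
Midpoints: P̄ = 23.15, Q̄ = 3131.0.
ε_s = (ΔQ/ΔP)(P̄/Q̄) = (618/2.9)(23.15/3131.0).

1.576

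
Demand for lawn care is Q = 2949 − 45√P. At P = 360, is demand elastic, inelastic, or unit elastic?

Q = 2095.185, dQ/dP = -1.186.
ε = (dQ/dP)(P/Q) ≈ -0.204.
|ε| = 0.20 < 1.

inelastic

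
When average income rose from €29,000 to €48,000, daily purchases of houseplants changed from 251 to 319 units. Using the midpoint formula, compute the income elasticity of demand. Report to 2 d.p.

0.48

ΔQ = 68, ΔI = 19000. Midpoints: Ī = 38,500, Q̄ = 285.0.
ε_I = (ΔQ/ΔI)(Ī/Q̄) = (68/19000)(38500/285.0).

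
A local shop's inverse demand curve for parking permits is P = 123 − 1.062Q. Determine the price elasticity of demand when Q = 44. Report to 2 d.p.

-1.63

At Q = 44, P = 123 − 1.062(44) = 76.27.
dP/dQ = −1.062, so dQ/dP = 1/(−1.062) = -0.942.
ε = (dQ/dP)(P/Q) = (-0.942)(76.27/44).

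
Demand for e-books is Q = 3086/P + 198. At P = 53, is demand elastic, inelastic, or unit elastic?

inelastic

Q = 256.226, dQ/dP = -1.099.
ε = (dQ/dP)(P/Q) ≈ -0.227.
|ε| = 0.23 < 1.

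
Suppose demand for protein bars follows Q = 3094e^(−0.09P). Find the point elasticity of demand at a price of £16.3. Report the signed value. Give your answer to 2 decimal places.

At P = 16.3, Q = 713.527.
dQ/dP = −0.09·3094e^(−0.09P) = −0.09Q = -64.217.
ε = (dQ/dP)(P/Q) = (-64.217)(16.3/713.527).

-1.47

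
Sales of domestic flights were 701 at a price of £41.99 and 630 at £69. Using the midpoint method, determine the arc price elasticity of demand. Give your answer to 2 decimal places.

-0.22

ΔQ = 630 − 701 = -71; ΔP = 69 − 41.99 = 27.01.
Midpoints: P̄ = 55.50, Q̄ = 665.5.
ε = (ΔQ/ΔP)(P̄/Q̄) = (-71/27.01)(55.50/665.5).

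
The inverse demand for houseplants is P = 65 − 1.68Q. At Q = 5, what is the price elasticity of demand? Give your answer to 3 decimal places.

At Q = 5, P = 65 − 1.68(5) = 56.60.
dP/dQ = −1.68, so dQ/dP = 1/(−1.68) = -0.595.
ε = (dQ/dP)(P/Q) = (-0.595)(56.60/5).

-6.738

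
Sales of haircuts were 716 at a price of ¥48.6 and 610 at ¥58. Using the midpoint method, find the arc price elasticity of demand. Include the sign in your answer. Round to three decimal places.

-0.907

ΔQ = 610 − 716 = -106; ΔP = 58 − 48.6 = 9.4.
Midpoints: P̄ = 53.30, Q̄ = 663.0.
ε = (ΔQ/ΔP)(P̄/Q̄) = (-106/9.4)(53.30/663.0).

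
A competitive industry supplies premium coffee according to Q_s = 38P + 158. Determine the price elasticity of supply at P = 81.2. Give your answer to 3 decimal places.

0.951

At P = 81.2, Q_s = 3243.60.
dQ_s/dP = 38.
ε_s = (dQ_s/dP)(P/Q_s) = (38)(81.2/3243.60).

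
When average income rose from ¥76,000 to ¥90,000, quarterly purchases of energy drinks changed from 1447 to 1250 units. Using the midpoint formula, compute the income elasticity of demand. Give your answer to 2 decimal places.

-0.87

ΔQ = -197, ΔI = 14000. Midpoints: Ī = 83,000, Q̄ = 1348.5.
ε_I = (ΔQ/ΔI)(Ī/Q̄) = (-197/14000)(83000/1348.5).
ε_I < 0, so the good is inferior.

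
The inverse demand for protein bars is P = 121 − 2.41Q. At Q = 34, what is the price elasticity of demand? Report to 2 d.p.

At Q = 34, P = 121 − 2.41(34) = 39.06.
dP/dQ = −2.41, so dQ/dP = 1/(−2.41) = -0.415.
ε = (dQ/dP)(P/Q) = (-0.415)(39.06/34).

-0.48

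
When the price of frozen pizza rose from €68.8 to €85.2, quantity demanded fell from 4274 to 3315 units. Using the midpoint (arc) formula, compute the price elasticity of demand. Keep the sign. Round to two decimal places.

-1.19

ΔQ = 3315 − 4274 = -959; ΔP = 85.2 − 68.8 = 16.4.
Midpoints: P̄ = 77.00, Q̄ = 3794.5.
ε = (ΔQ/ΔP)(P̄/Q̄) = (-959/16.4)(77.00/3794.5).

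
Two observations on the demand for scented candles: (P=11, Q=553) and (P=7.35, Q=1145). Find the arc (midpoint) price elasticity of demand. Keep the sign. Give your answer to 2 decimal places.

ΔQ = 1145 − 553 = 592; ΔP = 7.35 − 11 = -3.65.
Midpoints: P̄ = 9.18, Q̄ = 849.0.
ε = (ΔQ/ΔP)(P̄/Q̄) = (592/-3.65)(9.18/849.0).

-1.75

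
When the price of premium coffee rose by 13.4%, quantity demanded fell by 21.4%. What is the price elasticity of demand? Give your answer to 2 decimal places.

ε = %ΔQ / %ΔP = (-21.4)/(13.4) = -1.597.

-1.60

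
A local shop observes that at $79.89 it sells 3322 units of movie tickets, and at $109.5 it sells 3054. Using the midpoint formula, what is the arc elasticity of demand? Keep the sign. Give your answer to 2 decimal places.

-0.27

ΔQ = 3054 − 3322 = -268; ΔP = 109.5 − 79.89 = 29.61.
Midpoints: P̄ = 94.69, Q̄ = 3188.0.
ε = (ΔQ/ΔP)(P̄/Q̄) = (-268/29.61)(94.69/3188.0).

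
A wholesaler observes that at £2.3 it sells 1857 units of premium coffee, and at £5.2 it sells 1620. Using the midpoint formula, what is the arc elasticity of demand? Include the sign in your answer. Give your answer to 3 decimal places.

-0.176

ΔQ = 1620 − 1857 = -237; ΔP = 5.2 − 2.3 = 2.9.
Midpoints: P̄ = 3.75, Q̄ = 1738.5.
ε = (ΔQ/ΔP)(P̄/Q̄) = (-237/2.9)(3.75/1738.5).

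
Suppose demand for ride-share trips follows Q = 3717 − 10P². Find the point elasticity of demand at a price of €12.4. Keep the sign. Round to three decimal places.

-1.411

At P = 12.4, Q = 2179.400.
dQ/dP = −20P = -248.
ε = (dQ/dP)(P/Q) = (-248)(12.4/2179.400).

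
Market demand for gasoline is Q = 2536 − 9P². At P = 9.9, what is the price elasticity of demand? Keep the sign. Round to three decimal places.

-1.067

At P = 9.9, Q = 1653.910.
dQ/dP = −18P = -178.200.
ε = (dQ/dP)(P/Q) = (-178.200)(9.9/1653.910).
|ε| > 1, so demand is elastic at this price.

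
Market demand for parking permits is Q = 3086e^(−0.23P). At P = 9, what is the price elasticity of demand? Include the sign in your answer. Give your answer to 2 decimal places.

-2.07

At P = 9, Q = 389.409.
dQ/dP = −0.23·3086e^(−0.23P) = −0.23Q = -89.564.
ε = (dQ/dP)(P/Q) = (-89.564)(9/389.409).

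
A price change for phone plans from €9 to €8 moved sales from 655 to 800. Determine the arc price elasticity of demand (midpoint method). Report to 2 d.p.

ΔQ = 800 − 655 = 145; ΔP = 8 − 9 = -1.
Midpoints: P̄ = 8.50, Q̄ = 727.5.
ε = (ΔQ/ΔP)(P̄/Q̄) = (145/-1)(8.50/727.5).

-1.69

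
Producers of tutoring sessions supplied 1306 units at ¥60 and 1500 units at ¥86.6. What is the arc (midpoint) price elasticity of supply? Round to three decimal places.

ΔQ = 1500 − 1306 = 194; ΔP = 86.6 − 60 = 26.6.
Midpoints: P̄ = 73.30, Q̄ = 1403.0.
ε_s = (ΔQ/ΔP)(P̄/Q̄) = (194/26.6)(73.30/1403.0).

0.381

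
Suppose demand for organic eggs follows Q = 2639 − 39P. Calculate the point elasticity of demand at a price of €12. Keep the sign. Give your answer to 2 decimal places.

At P = 12, Q = 2171.
dQ/dP = −39.
ε = (dQ/dP)(P/Q) = (-39)(12/2171).

-0.22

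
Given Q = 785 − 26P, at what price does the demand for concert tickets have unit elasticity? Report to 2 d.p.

For linear demand Q = a − bP, ε = −bP/(a − bP). |ε| = 1 when bP = a − bP, i.e. P = a/(2b).
P = 785/(2·26) = 785/52 = 15.0962.

15.10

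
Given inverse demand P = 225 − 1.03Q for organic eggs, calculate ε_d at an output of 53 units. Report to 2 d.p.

At Q = 53, P = 225 − 1.03(53) = 170.41.
dP/dQ = −1.03, so dQ/dP = 1/(−1.03) = -0.971.
ε = (dQ/dP)(P/Q) = (-0.971)(170.41/53).

-3.12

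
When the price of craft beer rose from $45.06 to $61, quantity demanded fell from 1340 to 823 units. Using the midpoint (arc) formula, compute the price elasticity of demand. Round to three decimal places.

-1.590

ΔQ = 823 − 1340 = -517; ΔP = 61 − 45.06 = 15.94.
Midpoints: P̄ = 53.03, Q̄ = 1081.5.
ε = (ΔQ/ΔP)(P̄/Q̄) = (-517/15.94)(53.03/1081.5).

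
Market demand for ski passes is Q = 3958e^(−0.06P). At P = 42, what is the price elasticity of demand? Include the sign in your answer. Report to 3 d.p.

-2.520

At P = 42, Q = 318.459.
dQ/dP = −0.06·3958e^(−0.06P) = −0.06Q = -19.108.
ε = (dQ/dP)(P/Q) = (-19.108)(42/318.459).
|ε| > 1, so demand is elastic at this price.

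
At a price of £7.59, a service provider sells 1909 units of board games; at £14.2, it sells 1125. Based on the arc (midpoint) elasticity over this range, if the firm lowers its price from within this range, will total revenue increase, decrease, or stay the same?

decrease

Arc ε = (-784/6.61)(10.89/1517.0) ≈ -0.852.
|ε| = 0.85 < 1, so demand is inelastic. A price cut therefore reduces total revenue.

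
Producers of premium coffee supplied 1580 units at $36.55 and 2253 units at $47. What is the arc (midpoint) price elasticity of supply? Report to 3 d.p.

ΔQ = 2253 − 1580 = 673; ΔP = 47 − 36.55 = 10.45.
Midpoints: P̄ = 41.77, Q̄ = 1916.5.
ε_s = (ΔQ/ΔP)(P̄/Q̄) = (673/10.45)(41.77/1916.5).

1.404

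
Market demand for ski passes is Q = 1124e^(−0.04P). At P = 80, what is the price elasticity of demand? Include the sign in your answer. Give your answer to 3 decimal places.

-3.200

At P = 80, Q = 45.817.
dQ/dP = −0.04·1124e^(−0.04P) = −0.04Q = -1.833.
ε = (dQ/dP)(P/Q) = (-1.833)(80/45.817).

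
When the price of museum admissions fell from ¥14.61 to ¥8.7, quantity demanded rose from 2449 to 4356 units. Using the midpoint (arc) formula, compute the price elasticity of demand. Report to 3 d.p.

-1.105

ΔQ = 4356 − 2449 = 1907; ΔP = 8.7 − 14.61 = -5.91.
Midpoints: P̄ = 11.65, Q̄ = 3402.5.
ε = (ΔQ/ΔP)(P̄/Q̄) = (1907/-5.91)(11.65/3402.5).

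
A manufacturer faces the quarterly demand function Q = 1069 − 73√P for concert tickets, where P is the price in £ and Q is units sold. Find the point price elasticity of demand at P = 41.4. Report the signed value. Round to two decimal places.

At P = 41.4, Q = 599.297.
dQ/dP = −73/(2√P) = -5.673.
ε = (dQ/dP)(P/Q) = (-5.673)(41.4/599.297).

-0.39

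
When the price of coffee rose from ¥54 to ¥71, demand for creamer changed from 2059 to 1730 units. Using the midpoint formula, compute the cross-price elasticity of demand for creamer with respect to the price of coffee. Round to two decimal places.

-0.64

ΔQ_x = 1730 − 2059 = -329; ΔP_y = 71 − 54 = 17.
Midpoints: P̄_y = 62.50, Q̄_x = 1894.5.
ε_xy = (ΔQ_x/ΔP_y)(P̄_y/Q̄_x) = (-329/17)(62.50/1894.5).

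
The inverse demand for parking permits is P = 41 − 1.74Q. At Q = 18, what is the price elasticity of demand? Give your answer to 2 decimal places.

-0.31

At Q = 18, P = 41 − 1.74(18) = 9.68.
dP/dQ = −1.74, so dQ/dP = 1/(−1.74) = -0.575.
ε = (dQ/dP)(P/Q) = (-0.575)(9.68/18).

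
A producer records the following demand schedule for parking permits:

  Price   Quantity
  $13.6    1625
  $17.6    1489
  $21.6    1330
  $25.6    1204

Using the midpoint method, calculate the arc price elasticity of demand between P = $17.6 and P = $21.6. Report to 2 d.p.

-0.55

At P = 17.6, Q = 1489; at P = 21.6, Q = 1330.
ΔQ = -159, ΔP = 4.0. Midpoints: P̄ = 19.60, Q̄ = 1409.5.
ε = (ΔQ/ΔP)(P̄/Q̄) = (-159/4.0)(19.60/1409.5).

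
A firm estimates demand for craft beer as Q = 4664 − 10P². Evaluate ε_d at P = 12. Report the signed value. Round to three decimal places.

At P = 12, Q = 3224.
dQ/dP = −20P = -240.
ε = (dQ/dP)(P/Q) = (-240)(12/3224).
|ε| < 1, so demand is inelastic at this price.

-0.893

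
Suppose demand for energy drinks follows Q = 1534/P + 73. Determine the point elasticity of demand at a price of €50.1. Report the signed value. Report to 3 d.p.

-0.295

At P = 50.1, Q = 103.619.
dQ/dP = −1534/P² = -0.611.
ε = (dQ/dP)(P/Q) = (-0.611)(50.1/103.619).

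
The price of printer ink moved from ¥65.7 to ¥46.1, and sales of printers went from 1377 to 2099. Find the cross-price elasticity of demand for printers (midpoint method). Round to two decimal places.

ΔQ_x = 2099 − 1377 = 722; ΔP_y = 46.1 − 65.7 = -19.6.
Midpoints: P̄_y = 55.90, Q̄_x = 1738.0.
ε_xy = (ΔQ_x/ΔP_y)(P̄_y/Q̄_x) = (722/-19.6)(55.90/1738.0).

-1.18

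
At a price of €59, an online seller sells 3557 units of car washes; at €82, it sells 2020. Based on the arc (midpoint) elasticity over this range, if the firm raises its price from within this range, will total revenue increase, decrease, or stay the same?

Arc ε = (-1537/23)(70.50/2788.5) ≈ -1.690.
|ε| = 1.69 > 1, so demand is elastic. A price rise therefore reduces total revenue.

decrease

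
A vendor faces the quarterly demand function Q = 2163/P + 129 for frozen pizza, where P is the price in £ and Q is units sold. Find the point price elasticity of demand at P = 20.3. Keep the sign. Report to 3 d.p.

-0.452

At P = 20.3, Q = 235.552.
dQ/dP = −2163/P² = -5.249.
ε = (dQ/dP)(P/Q) = (-5.249)(20.3/235.552).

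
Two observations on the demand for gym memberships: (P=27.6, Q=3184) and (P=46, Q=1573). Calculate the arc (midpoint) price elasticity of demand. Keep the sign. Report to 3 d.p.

-1.355

ΔQ = 1573 − 3184 = -1611; ΔP = 46 − 27.6 = 18.4.
Midpoints: P̄ = 36.80, Q̄ = 2378.5.
ε = (ΔQ/ΔP)(P̄/Q̄) = (-1611/18.4)(36.80/2378.5).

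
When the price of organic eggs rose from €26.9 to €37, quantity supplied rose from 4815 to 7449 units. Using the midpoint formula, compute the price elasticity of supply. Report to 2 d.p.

1.36

ΔQ = 7449 − 4815 = 2634; ΔP = 37 − 26.9 = 10.1.
Midpoints: P̄ = 31.95, Q̄ = 6132.0.
ε_s = (ΔQ/ΔP)(P̄/Q̄) = (2634/10.1)(31.95/6132.0).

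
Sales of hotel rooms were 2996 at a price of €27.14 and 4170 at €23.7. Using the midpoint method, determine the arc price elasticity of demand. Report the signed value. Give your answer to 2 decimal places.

-2.42

ΔQ = 4170 − 2996 = 1174; ΔP = 23.7 − 27.14 = -3.44.
Midpoints: P̄ = 25.42, Q̄ = 3583.0.
ε = (ΔQ/ΔP)(P̄/Q̄) = (1174/-3.44)(25.42/3583.0).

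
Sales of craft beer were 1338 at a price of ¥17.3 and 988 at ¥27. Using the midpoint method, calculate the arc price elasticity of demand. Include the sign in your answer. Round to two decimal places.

-0.69

ΔQ = 988 − 1338 = -350; ΔP = 27 − 17.3 = 9.7.
Midpoints: P̄ = 22.15, Q̄ = 1163.0.
ε = (ΔQ/ΔP)(P̄/Q̄) = (-350/9.7)(22.15/1163.0).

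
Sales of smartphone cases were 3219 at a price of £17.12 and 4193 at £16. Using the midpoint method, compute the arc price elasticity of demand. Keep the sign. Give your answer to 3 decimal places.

-3.886

ΔQ = 4193 − 3219 = 974; ΔP = 16 − 17.12 = -1.12.
Midpoints: P̄ = 16.56, Q̄ = 3706.0.
ε = (ΔQ/ΔP)(P̄/Q̄) = (974/-1.12)(16.56/3706.0).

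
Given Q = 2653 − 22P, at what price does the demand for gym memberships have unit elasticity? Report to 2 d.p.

60.30

For linear demand Q = a − bP, ε = −bP/(a − bP). |ε| = 1 when bP = a − bP, i.e. P = a/(2b).
P = 2653/(2·22) = 2653/44 = 60.2955.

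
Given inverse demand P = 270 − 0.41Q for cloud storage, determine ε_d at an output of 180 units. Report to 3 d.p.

-2.659

At Q = 180, P = 270 − 0.41(180) = 196.20.
dP/dQ = −0.41, so dQ/dP = 1/(−0.41) = -2.439.
ε = (dQ/dP)(P/Q) = (-2.439)(196.20/180).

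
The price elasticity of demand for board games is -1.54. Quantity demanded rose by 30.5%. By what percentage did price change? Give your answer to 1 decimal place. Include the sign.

-19.8%

%ΔP ≈ %ΔQ / ε = (30.5%)/(-1.54) = -19.81%.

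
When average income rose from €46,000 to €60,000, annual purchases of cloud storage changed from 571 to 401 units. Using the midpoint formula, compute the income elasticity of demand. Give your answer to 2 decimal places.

-1.32

ΔQ = -170, ΔI = 14000. Midpoints: Ī = 53,000, Q̄ = 486.0.
ε_I = (ΔQ/ΔI)(Ī/Q̄) = (-170/14000)(53000/486.0).
ε_I < 0, so the good is inferior.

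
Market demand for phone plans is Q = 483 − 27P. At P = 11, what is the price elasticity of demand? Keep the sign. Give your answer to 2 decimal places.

-1.60

At P = 11, Q = 186.
dQ/dP = −27.
ε = (dQ/dP)(P/Q) = (-27)(11/186).
|ε| > 1, so demand is elastic at this price.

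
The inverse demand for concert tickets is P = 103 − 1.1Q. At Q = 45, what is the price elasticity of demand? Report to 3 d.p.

-1.081

At Q = 45, P = 103 − 1.1(45) = 53.50.
dP/dQ = −1.1, so dQ/dP = 1/(−1.1) = -0.909.
ε = (dQ/dP)(P/Q) = (-0.909)(53.50/45).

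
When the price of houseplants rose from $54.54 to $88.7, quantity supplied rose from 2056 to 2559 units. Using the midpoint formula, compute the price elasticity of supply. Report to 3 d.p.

ΔQ = 2559 − 2056 = 503; ΔP = 88.7 − 54.54 = 34.16.
Midpoints: P̄ = 71.62, Q̄ = 2307.5.
ε_s = (ΔQ/ΔP)(P̄/Q̄) = (503/34.16)(71.62/2307.5).

0.457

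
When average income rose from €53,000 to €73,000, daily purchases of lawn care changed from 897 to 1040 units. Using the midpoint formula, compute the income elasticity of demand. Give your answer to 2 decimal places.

0.47

ΔQ = 143, ΔI = 20000. Midpoints: Ī = 63,000, Q̄ = 968.5.
ε_I = (ΔQ/ΔI)(Ī/Q̄) = (143/20000)(63000/968.5).
ε_I > 0, so the good is normal.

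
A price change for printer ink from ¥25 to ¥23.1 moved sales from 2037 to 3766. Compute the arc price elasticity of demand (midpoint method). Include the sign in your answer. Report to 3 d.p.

-7.543

ΔQ = 3766 − 2037 = 1729; ΔP = 23.1 − 25 = -1.9.
Midpoints: P̄ = 24.05, Q̄ = 2901.5.
ε = (ΔQ/ΔP)(P̄/Q̄) = (1729/-1.9)(24.05/2901.5).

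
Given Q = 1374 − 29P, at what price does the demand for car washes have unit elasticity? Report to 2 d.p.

23.69

For linear demand Q = a − bP, ε = −bP/(a − bP). |ε| = 1 when bP = a − bP, i.e. P = a/(2b).
P = 1374/(2·29) = 1374/58 = 23.6897.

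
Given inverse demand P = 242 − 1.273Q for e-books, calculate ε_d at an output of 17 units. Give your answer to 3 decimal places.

At Q = 17, P = 242 − 1.273(17) = 220.36.
dP/dQ = −1.273, so dQ/dP = 1/(−1.273) = -0.786.
ε = (dQ/dP)(P/Q) = (-0.786)(220.36/17).

-10.182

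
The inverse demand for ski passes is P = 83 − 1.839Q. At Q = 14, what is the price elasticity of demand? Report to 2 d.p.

-2.22

At Q = 14, P = 83 − 1.839(14) = 57.25.
dP/dQ = −1.839, so dQ/dP = 1/(−1.839) = -0.544.
ε = (dQ/dP)(P/Q) = (-0.544)(57.25/14).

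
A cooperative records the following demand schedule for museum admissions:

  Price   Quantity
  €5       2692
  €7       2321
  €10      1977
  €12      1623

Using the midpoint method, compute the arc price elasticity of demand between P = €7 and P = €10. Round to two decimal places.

-0.45

At P = 7, Q = 2321; at P = 10, Q = 1977.
ΔQ = -344, ΔP = 3. Midpoints: P̄ = 8.50, Q̄ = 2149.0.
ε = (ΔQ/ΔP)(P̄/Q̄) = (-344/3)(8.50/2149.0).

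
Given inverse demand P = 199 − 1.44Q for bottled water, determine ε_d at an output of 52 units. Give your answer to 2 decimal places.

At Q = 52, P = 199 − 1.44(52) = 124.12.
dP/dQ = −1.44, so dQ/dP = 1/(−1.44) = -0.694.
ε = (dQ/dP)(P/Q) = (-0.694)(124.12/52).

-1.66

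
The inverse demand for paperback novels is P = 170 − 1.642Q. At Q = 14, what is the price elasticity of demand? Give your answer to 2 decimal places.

At Q = 14, P = 170 − 1.642(14) = 147.01.
dP/dQ = −1.642, so dQ/dP = 1/(−1.642) = -0.609.
ε = (dQ/dP)(P/Q) = (-0.609)(147.01/14).

-6.40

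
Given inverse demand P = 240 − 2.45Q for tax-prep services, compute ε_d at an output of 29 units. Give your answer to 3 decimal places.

-2.378

At Q = 29, P = 240 − 2.45(29) = 168.95.
dP/dQ = −2.45, so dQ/dP = 1/(−2.45) = -0.408.
ε = (dQ/dP)(P/Q) = (-0.408)(168.95/29).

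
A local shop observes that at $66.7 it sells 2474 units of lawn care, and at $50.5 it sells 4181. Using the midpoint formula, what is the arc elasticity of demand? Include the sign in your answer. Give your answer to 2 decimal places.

ΔQ = 4181 − 2474 = 1707; ΔP = 50.5 − 66.7 = -16.2.
Midpoints: P̄ = 58.60, Q̄ = 3327.5.
ε = (ΔQ/ΔP)(P̄/Q̄) = (1707/-16.2)(58.60/3327.5).

-1.86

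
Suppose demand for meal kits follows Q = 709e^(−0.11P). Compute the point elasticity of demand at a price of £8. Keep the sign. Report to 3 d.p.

-0.880

At P = 8, Q = 294.081.
dQ/dP = −0.11·709e^(−0.11P) = −0.11Q = -32.349.
ε = (dQ/dP)(P/Q) = (-32.349)(8/294.081).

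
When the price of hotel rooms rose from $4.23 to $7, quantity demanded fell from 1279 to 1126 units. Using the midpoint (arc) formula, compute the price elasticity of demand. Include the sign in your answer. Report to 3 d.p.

ΔQ = 1126 − 1279 = -153; ΔP = 7 − 4.23 = 2.77.
Midpoints: P̄ = 5.62, Q̄ = 1202.5.
ε = (ΔQ/ΔP)(P̄/Q̄) = (-153/2.77)(5.62/1202.5).

-0.258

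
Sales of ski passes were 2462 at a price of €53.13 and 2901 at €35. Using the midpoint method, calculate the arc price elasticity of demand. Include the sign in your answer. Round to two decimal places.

ΔQ = 2901 − 2462 = 439; ΔP = 35 − 53.13 = -18.13.
Midpoints: P̄ = 44.06, Q̄ = 2681.5.
ε = (ΔQ/ΔP)(P̄/Q̄) = (439/-18.13)(44.06/2681.5).

-0.40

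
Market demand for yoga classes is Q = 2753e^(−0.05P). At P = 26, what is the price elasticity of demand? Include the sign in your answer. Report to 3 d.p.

-1.300

At P = 26, Q = 750.280.
dQ/dP = −0.05·2753e^(−0.05P) = −0.05Q = -37.514.
ε = (dQ/dP)(P/Q) = (-37.514)(26/750.280).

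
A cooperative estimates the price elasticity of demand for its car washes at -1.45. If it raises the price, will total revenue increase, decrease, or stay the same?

decrease

|ε| = 1.45 > 1, so demand is elastic. A price rise therefore reduces total revenue.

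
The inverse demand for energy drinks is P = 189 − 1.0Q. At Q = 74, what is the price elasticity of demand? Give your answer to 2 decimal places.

-1.55

At Q = 74, P = 189 − 1.0(74) = 115.00.
dP/dQ = −1.0, so dQ/dP = 1/(−1.0) = -1.000.
ε = (dQ/dP)(P/Q) = (-1.000)(115.00/74).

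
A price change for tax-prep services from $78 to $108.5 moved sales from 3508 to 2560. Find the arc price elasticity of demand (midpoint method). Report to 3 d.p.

ΔQ = 2560 − 3508 = -948; ΔP = 108.5 − 78 = 30.5.
Midpoints: P̄ = 93.25, Q̄ = 3034.0.
ε = (ΔQ/ΔP)(P̄/Q̄) = (-948/30.5)(93.25/3034.0).

-0.955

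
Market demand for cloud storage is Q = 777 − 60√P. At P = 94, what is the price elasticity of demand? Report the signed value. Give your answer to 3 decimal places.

-1.489

At P = 94, Q = 195.278.
dQ/dP = −60/(2√P) = -3.094.
ε = (dQ/dP)(P/Q) = (-3.094)(94/195.278).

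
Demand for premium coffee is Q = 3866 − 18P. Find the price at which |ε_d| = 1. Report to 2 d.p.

107.39

For linear demand Q = a − bP, ε = −bP/(a − bP). |ε| = 1 when bP = a − bP, i.e. P = a/(2b).
P = 3866/(2·18) = 3866/36 = 107.3889.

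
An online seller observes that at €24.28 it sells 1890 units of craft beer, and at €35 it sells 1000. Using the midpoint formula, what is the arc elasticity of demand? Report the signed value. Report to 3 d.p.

-1.703

ΔQ = 1000 − 1890 = -890; ΔP = 35 − 24.28 = 10.72.
Midpoints: P̄ = 29.64, Q̄ = 1445.0.
ε = (ΔQ/ΔP)(P̄/Q̄) = (-890/10.72)(29.64/1445.0).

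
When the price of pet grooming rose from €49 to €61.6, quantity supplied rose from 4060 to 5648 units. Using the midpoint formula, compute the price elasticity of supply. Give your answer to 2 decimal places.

ΔQ = 5648 − 4060 = 1588; ΔP = 61.6 − 49 = 12.6.
Midpoints: P̄ = 55.30, Q̄ = 4854.0.
ε_s = (ΔQ/ΔP)(P̄/Q̄) = (1588/12.6)(55.30/4854.0).

1.44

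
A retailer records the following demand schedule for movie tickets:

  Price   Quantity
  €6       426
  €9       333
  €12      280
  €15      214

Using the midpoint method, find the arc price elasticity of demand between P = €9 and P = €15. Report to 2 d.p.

-0.87

At P = 9, Q = 333; at P = 15, Q = 214.
ΔQ = -119, ΔP = 6. Midpoints: P̄ = 12.00, Q̄ = 273.5.
ε = (ΔQ/ΔP)(P̄/Q̄) = (-119/6)(12.00/273.5).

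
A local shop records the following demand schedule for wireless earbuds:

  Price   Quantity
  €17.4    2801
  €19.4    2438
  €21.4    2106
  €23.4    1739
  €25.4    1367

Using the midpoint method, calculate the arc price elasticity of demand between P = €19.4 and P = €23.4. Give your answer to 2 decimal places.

-1.79

At P = 19.4, Q = 2438; at P = 23.4, Q = 1739.
ΔQ = -699, ΔP = 4.0. Midpoints: P̄ = 21.40, Q̄ = 2088.5.
ε = (ΔQ/ΔP)(P̄/Q̄) = (-699/4.0)(21.40/2088.5).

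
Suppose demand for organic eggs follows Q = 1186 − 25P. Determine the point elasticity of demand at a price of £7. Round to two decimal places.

-0.17

At P = 7, Q = 1011.
dQ/dP = −25.
ε = (dQ/dP)(P/Q) = (-25)(7/1011).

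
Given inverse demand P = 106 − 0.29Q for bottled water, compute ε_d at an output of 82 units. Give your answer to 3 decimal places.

-3.458

At Q = 82, P = 106 − 0.29(82) = 82.22.
dP/dQ = −0.29, so dQ/dP = 1/(−0.29) = -3.448.
ε = (dQ/dP)(P/Q) = (-3.448)(82.22/82).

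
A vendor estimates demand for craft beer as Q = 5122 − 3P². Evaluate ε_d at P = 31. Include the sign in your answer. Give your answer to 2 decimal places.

At P = 31, Q = 2239.
dQ/dP = −6P = -186.
ε = (dQ/dP)(P/Q) = (-186)(31/2239).
|ε| > 1, so demand is elastic at this price.

-2.58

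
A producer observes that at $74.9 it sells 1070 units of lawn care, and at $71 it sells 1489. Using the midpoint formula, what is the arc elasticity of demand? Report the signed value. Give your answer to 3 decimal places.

-6.125

ΔQ = 1489 − 1070 = 419; ΔP = 71 − 74.9 = -3.9.
Midpoints: P̄ = 72.95, Q̄ = 1279.5.
ε = (ΔQ/ΔP)(P̄/Q̄) = (419/-3.9)(72.95/1279.5).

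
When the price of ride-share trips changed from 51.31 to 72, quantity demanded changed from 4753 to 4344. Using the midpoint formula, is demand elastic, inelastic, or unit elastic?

inelastic

Arc ε ≈ -0.268.
|ε| = 0.27 < 1.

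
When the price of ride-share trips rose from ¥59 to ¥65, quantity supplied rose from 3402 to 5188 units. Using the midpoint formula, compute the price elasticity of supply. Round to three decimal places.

ΔQ = 5188 − 3402 = 1786; ΔP = 65 − 59 = 6.
Midpoints: P̄ = 62.00, Q̄ = 4295.0.
ε_s = (ΔQ/ΔP)(P̄/Q̄) = (1786/6)(62.00/4295.0).

4.297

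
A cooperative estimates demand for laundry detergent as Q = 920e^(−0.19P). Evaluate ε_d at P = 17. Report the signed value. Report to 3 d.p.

-3.230

At P = 17, Q = 36.393.
dQ/dP = −0.19·920e^(−0.19P) = −0.19Q = -6.915.
ε = (dQ/dP)(P/Q) = (-6.915)(17/36.393).
|ε| > 1, so demand is elastic at this price.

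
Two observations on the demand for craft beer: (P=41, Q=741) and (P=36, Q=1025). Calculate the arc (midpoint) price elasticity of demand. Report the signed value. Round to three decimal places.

-2.477

ΔQ = 1025 − 741 = 284; ΔP = 36 − 41 = -5.
Midpoints: P̄ = 38.50, Q̄ = 883.0.
ε = (ΔQ/ΔP)(P̄/Q̄) = (284/-5)(38.50/883.0).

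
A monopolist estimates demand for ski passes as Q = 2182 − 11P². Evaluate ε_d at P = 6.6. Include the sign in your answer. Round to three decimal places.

At P = 6.6, Q = 1702.840.
dQ/dP = −22P = -145.200.
ε = (dQ/dP)(P/Q) = (-145.200)(6.6/1702.840).

-0.563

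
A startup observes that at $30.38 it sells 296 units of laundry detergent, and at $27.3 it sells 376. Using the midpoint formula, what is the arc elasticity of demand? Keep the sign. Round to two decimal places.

-2.23

ΔQ = 376 − 296 = 80; ΔP = 27.3 − 30.38 = -3.08.
Midpoints: P̄ = 28.84, Q̄ = 336.0.
ε = (ΔQ/ΔP)(P̄/Q̄) = (80/-3.08)(28.84/336.0).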